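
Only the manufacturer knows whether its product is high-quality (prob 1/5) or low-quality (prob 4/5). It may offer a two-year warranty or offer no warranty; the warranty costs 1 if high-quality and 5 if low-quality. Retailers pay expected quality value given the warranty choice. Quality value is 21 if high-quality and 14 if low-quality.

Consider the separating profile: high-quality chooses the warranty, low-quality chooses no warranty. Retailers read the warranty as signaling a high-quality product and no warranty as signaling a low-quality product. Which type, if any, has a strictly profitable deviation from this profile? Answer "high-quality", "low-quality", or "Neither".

The warranty pays 21; no warranty pays 14.
high-quality: assigned the warranty, nets 21 − 1 = 20; deviating to no warranty nets 14.
low-quality: assigned no warranty, nets 14; deviating to the warranty nets 21 − 5 = 16.
The low-quality type gains 2 by deviating.

low-quality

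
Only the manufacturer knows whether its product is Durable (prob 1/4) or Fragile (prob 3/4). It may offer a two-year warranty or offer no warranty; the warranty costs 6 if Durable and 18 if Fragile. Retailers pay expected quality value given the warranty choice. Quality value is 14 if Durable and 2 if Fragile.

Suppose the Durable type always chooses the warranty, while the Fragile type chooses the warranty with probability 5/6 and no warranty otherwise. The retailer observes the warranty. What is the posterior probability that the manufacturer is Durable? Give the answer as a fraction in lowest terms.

2/7

P(the warranty) = (1/4)·1 + (3/4)·(5/6) = 7/8.
By Bayes' rule, P(Durable | the warranty) = (1/4) / (7/8) = 2/7.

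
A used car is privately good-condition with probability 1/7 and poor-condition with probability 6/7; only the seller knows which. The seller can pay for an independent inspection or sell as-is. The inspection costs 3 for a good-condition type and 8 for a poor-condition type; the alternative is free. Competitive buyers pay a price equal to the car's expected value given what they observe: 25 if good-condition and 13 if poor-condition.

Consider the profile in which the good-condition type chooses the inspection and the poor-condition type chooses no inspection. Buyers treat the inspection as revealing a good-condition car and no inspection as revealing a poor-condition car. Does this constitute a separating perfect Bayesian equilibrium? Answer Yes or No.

No

Under these beliefs, the inspection earns price 25 and no inspection earns price 13.
good-condition: the inspection nets 25 − 3 = 22; no inspection nets 13. good-condition prefers the inspection.
poor-condition: the inspection nets 25 − 8 = 17; no inspection nets 13. poor-condition would deviate to the inspection.
poor-condition has a profitable deviation, so the profile is not an equilibrium.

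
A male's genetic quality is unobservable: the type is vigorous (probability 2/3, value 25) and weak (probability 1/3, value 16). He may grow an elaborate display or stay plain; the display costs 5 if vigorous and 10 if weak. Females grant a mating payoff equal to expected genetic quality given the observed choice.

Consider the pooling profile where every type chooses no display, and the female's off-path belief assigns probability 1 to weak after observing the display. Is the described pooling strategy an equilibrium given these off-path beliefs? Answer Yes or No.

On path, the female holds the prior and pays 2/3·25 + 1/3·16 = 22. Off path (the display), believing weak, it pays 16.
vigorous: no display nets 22; the display nets 16 − 5 = 11. vigorous stays.
weak: no display nets 22; the display nets 16 − 10 = 6. weak stays.
No type deviates, so pooling is sustained.

Yes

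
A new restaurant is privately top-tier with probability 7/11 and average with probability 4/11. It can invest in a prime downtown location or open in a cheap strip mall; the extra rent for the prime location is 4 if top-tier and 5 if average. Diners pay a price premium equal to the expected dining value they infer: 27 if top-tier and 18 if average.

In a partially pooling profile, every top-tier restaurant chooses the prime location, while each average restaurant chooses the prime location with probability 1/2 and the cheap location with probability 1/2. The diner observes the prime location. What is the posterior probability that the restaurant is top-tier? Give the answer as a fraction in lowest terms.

P(the prime location) = (7/11)·1 + (4/11)·(1/2) = 9/11.
By Bayes' rule, P(top-tier | the prime location) = (7/11) / (9/11) = 7/9.

7/9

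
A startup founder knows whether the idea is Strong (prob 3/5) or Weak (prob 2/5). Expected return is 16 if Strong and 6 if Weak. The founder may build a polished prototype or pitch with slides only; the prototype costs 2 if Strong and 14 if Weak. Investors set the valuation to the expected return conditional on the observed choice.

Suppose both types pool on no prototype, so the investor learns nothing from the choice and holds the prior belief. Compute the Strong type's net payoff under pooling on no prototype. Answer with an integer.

12

Pooled valuation = 3/5·16 + 2/5·6 = 12.
Strong pays no cost for no prototype, so net payoff = 12.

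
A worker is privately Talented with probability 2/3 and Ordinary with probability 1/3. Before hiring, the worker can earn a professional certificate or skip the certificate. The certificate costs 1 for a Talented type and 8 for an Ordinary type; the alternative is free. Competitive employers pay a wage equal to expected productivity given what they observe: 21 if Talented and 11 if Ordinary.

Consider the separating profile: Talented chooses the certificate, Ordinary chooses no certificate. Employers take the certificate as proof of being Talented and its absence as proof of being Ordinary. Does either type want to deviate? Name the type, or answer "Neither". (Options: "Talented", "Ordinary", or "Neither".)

Ordinary

The certificate pays 21; no certificate pays 11.
Talented: assigned the certificate, nets 21 − 1 = 20; deviating to no certificate nets 11.
Ordinary: assigned no certificate, nets 11; deviating to the certificate nets 21 − 8 = 13.
The Ordinary type gains 2 by deviating.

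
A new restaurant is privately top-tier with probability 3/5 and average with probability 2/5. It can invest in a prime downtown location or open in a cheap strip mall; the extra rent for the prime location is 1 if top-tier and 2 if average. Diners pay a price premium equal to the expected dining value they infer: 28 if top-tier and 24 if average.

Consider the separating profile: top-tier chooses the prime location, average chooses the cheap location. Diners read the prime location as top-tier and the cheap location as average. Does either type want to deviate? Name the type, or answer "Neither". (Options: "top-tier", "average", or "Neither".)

The prime location pays 28; the cheap location pays 24.
top-tier: assigned the prime location, nets 28 − 1 = 27; deviating to the cheap location nets 24.
average: assigned the cheap location, nets 24; deviating to the prime location nets 28 − 2 = 26.
The average type gains 2 by deviating.

average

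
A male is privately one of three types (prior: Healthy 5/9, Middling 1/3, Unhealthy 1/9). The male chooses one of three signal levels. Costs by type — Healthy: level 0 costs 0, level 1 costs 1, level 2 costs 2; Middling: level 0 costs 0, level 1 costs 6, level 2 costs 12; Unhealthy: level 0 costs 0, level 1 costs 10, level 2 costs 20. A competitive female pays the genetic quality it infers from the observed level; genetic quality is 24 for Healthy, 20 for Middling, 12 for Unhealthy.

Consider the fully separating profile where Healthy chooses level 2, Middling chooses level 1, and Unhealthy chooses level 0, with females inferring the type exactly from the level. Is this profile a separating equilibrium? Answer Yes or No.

Separating mating payoffs: level 2 → 24, level 1 → 20, level 0 → 12.
Healthy (assigned level 2): level 0: 12 − 0 = 12; level 1: 20 − 1 = 19; level 2: 24 − 2 = 22. Healthy stays.
Middling (assigned level 1): level 0: 12 − 0 = 12; level 1: 20 − 6 = 14; level 2: 24 − 12 = 12. Middling stays.
Unhealthy (assigned level 0): level 0: 12 − 0 = 12; level 1: 20 − 10 = 10; level 2: 24 − 20 = 4. Unhealthy stays.
Every type prefers its assigned level; separation holds.

Yes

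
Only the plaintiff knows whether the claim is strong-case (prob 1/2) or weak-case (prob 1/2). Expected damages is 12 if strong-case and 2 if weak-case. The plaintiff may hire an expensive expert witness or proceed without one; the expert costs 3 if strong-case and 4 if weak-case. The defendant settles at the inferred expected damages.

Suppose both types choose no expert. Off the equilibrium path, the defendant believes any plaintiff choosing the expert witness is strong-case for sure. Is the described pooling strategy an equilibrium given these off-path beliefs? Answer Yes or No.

On path, the defendant holds the prior and pays 1/2·12 + 1/2·2 = 7. Off path (the expert witness), believing strong-case, it pays 12.
strong-case: no expert nets 7; the expert witness nets 12 − 3 = 9. strong-case would deviate.
weak-case: no expert nets 7; the expert witness nets 12 − 4 = 8. weak-case would deviate.
A type deviates, so pooling fails.

No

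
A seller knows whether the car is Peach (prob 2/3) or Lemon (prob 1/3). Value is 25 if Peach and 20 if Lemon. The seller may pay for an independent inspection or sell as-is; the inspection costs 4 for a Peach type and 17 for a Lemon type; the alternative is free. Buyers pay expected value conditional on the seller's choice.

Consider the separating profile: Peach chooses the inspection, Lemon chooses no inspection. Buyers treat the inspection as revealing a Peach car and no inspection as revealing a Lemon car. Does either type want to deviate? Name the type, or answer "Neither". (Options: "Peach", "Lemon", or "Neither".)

Neither

The inspection pays 25; no inspection pays 20.
Peach: assigned the inspection, nets 25 − 4 = 21; deviating to no inspection nets 20.
Lemon: assigned no inspection, nets 20; deviating to the inspection nets 25 − 17 = 8.
Both types strictly prefer their assigned action; no profitable deviation.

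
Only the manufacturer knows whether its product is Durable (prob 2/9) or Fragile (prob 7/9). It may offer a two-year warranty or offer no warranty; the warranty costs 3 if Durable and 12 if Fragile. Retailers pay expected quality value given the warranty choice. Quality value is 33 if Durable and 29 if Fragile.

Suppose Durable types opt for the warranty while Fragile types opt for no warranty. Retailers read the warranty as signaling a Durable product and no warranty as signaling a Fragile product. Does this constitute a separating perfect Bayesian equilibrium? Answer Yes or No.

Under these beliefs, the warranty earns price 33 and no warranty earns price 29.
Durable: the warranty nets 33 − 3 = 30; no warranty nets 29. Durable prefers the warranty.
Fragile: the warranty nets 33 − 12 = 21; no warranty nets 29. Fragile prefers no warranty.
Neither type deviates, so the separating profile is an equilibrium.

Yes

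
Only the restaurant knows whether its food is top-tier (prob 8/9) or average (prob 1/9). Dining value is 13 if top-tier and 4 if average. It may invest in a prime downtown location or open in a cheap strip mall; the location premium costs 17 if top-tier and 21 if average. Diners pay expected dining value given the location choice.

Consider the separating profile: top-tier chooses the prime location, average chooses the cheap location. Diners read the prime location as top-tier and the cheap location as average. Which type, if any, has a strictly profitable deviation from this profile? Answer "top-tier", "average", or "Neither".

The prime location pays 13; the cheap location pays 4.
top-tier: assigned the prime location, nets 13 − 17 = -4; deviating to the cheap location nets 4.
average: assigned the cheap location, nets 4; deviating to the prime location nets 13 − 21 = -8.
The top-tier type gains 8 by deviating.

top-tier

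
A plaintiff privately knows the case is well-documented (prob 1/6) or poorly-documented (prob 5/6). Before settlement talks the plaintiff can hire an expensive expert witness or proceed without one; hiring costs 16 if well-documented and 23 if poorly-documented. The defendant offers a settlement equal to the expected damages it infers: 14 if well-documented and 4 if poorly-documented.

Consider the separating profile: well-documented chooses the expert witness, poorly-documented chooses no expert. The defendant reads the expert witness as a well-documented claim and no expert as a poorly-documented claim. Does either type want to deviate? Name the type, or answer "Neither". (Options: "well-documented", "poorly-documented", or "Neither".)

well-documented

The expert witness pays 14; no expert pays 4.
well-documented: assigned the expert witness, nets 14 − 16 = -2; deviating to no expert nets 4.
poorly-documented: assigned no expert, nets 4; deviating to the expert witness nets 14 − 23 = -9.
The well-documented type gains 6 by deviating.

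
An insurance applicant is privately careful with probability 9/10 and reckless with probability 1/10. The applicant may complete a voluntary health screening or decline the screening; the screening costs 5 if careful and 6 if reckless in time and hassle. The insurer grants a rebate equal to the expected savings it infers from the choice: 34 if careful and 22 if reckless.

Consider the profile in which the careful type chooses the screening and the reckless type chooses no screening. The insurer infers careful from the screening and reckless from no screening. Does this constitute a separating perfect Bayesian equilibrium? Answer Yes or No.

Under these beliefs, the screening earns rebate 34 and no screening earns rebate 22.
careful: the screening nets 34 − 5 = 29; no screening nets 22. careful prefers the screening.
reckless: the screening nets 34 − 6 = 28; no screening nets 22. reckless would deviate to the screening.
reckless has a profitable deviation, so the profile is not an equilibrium.

No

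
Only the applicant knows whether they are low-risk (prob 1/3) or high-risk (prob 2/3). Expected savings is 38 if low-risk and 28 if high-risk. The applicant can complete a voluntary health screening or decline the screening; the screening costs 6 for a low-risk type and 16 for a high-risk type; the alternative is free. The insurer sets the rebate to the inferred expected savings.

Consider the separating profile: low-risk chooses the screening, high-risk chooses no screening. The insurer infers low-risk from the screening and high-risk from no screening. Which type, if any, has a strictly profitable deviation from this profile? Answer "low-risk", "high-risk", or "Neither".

Neither

The screening pays 38; no screening pays 28.
low-risk: assigned the screening, nets 38 − 6 = 32; deviating to no screening nets 28.
high-risk: assigned no screening, nets 28; deviating to the screening nets 38 − 16 = 22.
Both types strictly prefer their assigned action; no profitable deviation.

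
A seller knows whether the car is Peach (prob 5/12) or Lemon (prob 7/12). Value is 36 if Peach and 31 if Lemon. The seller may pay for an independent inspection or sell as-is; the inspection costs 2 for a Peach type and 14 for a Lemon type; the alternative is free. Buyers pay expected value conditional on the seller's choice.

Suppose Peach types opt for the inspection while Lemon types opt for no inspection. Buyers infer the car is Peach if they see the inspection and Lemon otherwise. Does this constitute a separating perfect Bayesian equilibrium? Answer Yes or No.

Under these beliefs, the inspection earns price 36 and no inspection earns price 31.
Peach: the inspection nets 36 − 2 = 34; no inspection nets 31. Peach prefers the inspection.
Lemon: the inspection nets 36 − 14 = 22; no inspection nets 31. Lemon prefers no inspection.
Neither type deviates, so the separating profile is an equilibrium.

Yes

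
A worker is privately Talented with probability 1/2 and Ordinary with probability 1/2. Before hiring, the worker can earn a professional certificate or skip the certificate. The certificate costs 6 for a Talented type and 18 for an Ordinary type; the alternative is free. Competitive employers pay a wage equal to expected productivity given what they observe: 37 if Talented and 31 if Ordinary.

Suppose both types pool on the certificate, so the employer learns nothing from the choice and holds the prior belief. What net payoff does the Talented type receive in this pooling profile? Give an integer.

28

Pooled wage = 1/2·37 + 1/2·31 = 34.
Talented pays cost 6 for the certificate, so net payoff = 34 − 6 = 28.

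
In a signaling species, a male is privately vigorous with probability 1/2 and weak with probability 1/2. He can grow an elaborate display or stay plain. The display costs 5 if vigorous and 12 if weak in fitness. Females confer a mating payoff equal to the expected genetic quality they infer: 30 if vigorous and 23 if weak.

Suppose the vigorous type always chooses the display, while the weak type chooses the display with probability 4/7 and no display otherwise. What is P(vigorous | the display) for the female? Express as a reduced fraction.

7/11

P(the display) = (1/2)·1 + (1/2)·(4/7) = 11/14.
By Bayes' rule, P(vigorous | the display) = (1/2) / (11/14) = 7/11.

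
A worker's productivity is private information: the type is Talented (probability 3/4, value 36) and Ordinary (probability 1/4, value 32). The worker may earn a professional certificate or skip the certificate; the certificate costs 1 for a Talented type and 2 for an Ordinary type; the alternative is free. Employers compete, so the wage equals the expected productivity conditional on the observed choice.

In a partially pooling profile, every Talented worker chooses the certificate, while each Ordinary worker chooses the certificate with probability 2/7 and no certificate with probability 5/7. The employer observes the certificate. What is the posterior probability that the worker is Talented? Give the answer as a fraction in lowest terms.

P(the certificate) = (3/4)·1 + (1/4)·(2/7) = 23/28.
By Bayes' rule, P(Talented | the certificate) = (3/4) / (23/28) = 21/23.

21/23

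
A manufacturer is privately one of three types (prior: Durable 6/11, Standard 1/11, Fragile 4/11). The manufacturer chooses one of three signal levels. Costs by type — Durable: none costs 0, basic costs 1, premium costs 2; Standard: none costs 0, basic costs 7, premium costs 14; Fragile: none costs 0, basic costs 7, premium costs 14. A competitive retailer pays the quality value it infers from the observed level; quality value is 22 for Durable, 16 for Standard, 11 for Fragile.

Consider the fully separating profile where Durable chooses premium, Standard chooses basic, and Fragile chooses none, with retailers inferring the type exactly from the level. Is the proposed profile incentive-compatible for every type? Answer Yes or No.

No

Separating prices: premium → 22, basic → 16, none → 11.
Durable (assigned premium): none: 11 − 0 = 11; basic: 16 − 1 = 15; premium: 22 − 2 = 20. Durable stays.
Standard (assigned basic): none: 11 − 0 = 11; basic: 16 − 7 = 9; premium: 22 − 14 = 8. Standard prefers none.
Fragile (assigned none): none: 11 − 0 = 11; basic: 16 − 7 = 9; premium: 22 − 14 = 8. Fragile stays.
At least one type deviates; the separating profile fails.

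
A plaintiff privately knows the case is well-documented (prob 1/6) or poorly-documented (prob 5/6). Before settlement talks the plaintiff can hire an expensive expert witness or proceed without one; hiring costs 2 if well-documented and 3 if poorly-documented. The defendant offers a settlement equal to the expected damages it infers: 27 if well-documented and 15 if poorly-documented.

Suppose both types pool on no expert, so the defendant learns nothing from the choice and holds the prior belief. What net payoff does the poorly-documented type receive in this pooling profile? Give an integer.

17

Pooled settlement = 1/6·27 + 5/6·15 = 17.
poorly-documented pays no cost for no expert, so net payoff = 17.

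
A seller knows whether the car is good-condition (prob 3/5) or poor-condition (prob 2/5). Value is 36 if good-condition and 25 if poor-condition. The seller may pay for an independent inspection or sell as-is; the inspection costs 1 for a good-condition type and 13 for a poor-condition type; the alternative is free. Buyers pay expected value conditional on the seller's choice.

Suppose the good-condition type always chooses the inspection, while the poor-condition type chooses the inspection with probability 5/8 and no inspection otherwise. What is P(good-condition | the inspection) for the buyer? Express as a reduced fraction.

P(the inspection) = (3/5)·1 + (2/5)·(5/8) = 17/20.
By Bayes' rule, P(good-condition | the inspection) = (3/5) / (17/20) = 12/17.

12/17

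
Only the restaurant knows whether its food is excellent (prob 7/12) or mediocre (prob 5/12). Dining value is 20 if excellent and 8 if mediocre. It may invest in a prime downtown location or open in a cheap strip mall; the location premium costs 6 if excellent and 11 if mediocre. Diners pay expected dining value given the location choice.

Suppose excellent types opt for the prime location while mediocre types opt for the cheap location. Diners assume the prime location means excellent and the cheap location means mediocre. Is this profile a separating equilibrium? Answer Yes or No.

Under these beliefs, the prime location earns price premium 20 and the cheap location earns price premium 8.
excellent: the prime location nets 20 − 6 = 14; the cheap location nets 8. excellent prefers the prime location.
mediocre: the prime location nets 20 − 11 = 9; the cheap location nets 8. mediocre would deviate to the prime location.
mediocre has a profitable deviation, so the profile is not an equilibrium.

No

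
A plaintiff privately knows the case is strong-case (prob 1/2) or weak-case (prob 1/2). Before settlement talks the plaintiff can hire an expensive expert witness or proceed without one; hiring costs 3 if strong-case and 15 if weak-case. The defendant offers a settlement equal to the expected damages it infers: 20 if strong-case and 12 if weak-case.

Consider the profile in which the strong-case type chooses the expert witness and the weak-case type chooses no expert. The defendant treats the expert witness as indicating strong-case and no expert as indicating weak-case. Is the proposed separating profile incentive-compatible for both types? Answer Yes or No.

Yes

Under these beliefs, the expert witness earns settlement 20 and no expert earns settlement 12.
strong-case: the expert witness nets 20 − 3 = 17; no expert nets 12. strong-case prefers the expert witness.
weak-case: the expert witness nets 20 − 15 = 5; no expert nets 12. weak-case prefers no expert.
Neither type deviates, so the separating profile is an equilibrium.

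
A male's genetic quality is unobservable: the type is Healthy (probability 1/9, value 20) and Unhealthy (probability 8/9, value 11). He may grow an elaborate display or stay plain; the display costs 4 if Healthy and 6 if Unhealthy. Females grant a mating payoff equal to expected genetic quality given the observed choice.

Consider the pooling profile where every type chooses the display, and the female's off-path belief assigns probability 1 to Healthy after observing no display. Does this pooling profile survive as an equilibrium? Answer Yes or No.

No

On path, the female holds the prior and pays 1/9·20 + 8/9·11 = 12. Off path (no display), believing Healthy, it pays 20.
Healthy: the display nets 12 − 4 = 8; no display nets 20. Healthy would deviate.
Unhealthy: the display nets 12 − 6 = 6; no display nets 20. Unhealthy would deviate.
A type deviates, so pooling fails.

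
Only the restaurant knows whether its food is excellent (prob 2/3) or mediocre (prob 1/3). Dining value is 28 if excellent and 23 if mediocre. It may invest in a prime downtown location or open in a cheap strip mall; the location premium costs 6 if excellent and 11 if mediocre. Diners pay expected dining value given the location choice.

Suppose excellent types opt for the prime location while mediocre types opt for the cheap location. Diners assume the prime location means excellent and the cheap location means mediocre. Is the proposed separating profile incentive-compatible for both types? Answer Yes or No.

Under these beliefs, the prime location earns price premium 28 and the cheap location earns price premium 23.
excellent: the prime location nets 28 − 6 = 22; the cheap location nets 23. excellent would deviate to the cheap location.
mediocre: the prime location nets 28 − 11 = 17; the cheap location nets 23. mediocre prefers the cheap location.
excellent has a profitable deviation, so the profile is not an equilibrium.

No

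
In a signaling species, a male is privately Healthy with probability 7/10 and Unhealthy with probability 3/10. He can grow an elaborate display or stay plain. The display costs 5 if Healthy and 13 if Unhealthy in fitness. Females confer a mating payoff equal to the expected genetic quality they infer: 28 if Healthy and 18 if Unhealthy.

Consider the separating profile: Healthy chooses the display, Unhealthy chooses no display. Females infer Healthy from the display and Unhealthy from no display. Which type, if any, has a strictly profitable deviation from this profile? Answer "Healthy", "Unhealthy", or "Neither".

The display pays 28; no display pays 18.
Healthy: assigned the display, nets 28 − 5 = 23; deviating to no display nets 18.
Unhealthy: assigned no display, nets 18; deviating to the display nets 28 − 13 = 15.
Both types strictly prefer their assigned action; no profitable deviation.

Neither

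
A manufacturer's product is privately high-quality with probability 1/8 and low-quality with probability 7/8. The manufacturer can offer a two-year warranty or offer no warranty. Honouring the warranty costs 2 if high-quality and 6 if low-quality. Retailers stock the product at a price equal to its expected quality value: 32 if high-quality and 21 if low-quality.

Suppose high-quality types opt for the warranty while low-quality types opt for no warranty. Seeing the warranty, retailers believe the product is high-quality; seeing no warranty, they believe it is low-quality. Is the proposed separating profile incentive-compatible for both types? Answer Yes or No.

No

Under these beliefs, the warranty earns price 32 and no warranty earns price 21.
high-quality: the warranty nets 32 − 2 = 30; no warranty nets 21. high-quality prefers the warranty.
low-quality: the warranty nets 32 − 6 = 26; no warranty nets 21. low-quality would deviate to the warranty.
low-quality has a profitable deviation, so the profile is not an equilibrium.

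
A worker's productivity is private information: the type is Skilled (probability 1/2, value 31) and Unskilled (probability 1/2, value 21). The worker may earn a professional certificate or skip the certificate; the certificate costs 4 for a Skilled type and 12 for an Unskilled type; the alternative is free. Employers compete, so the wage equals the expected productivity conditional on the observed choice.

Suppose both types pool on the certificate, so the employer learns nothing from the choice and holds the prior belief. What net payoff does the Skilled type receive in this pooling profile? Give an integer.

22

Pooled wage = 1/2·31 + 1/2·21 = 26.
Skilled pays cost 4 for the certificate, so net payoff = 26 − 4 = 22.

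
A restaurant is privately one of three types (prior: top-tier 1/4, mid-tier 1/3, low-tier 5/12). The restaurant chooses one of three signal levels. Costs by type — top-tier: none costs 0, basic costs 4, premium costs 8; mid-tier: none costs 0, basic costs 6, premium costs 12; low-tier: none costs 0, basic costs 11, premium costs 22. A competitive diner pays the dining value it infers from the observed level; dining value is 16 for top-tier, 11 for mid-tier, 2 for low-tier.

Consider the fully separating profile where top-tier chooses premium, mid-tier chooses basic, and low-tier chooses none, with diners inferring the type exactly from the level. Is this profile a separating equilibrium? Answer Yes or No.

Yes

Separating price premiums: premium → 16, basic → 11, none → 2.
top-tier (assigned premium): none: 2 − 0 = 2; basic: 11 − 4 = 7; premium: 16 − 8 = 8. top-tier stays.
mid-tier (assigned basic): none: 2 − 0 = 2; basic: 11 − 6 = 5; premium: 16 − 12 = 4. mid-tier stays.
low-tier (assigned none): none: 2 − 0 = 2; basic: 11 − 11 = 0; premium: 16 − 22 = -6. low-tier stays.
Every type prefers its assigned level; separation holds.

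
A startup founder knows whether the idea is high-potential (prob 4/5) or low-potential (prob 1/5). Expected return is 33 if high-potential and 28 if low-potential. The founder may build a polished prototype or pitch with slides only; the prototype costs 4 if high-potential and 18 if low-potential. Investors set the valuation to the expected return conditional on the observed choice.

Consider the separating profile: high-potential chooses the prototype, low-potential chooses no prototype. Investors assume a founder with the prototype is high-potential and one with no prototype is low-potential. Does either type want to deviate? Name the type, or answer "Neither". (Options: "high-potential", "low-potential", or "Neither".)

The prototype pays 33; no prototype pays 28.
high-potential: assigned the prototype, nets 33 − 4 = 29; deviating to no prototype nets 28.
low-potential: assigned no prototype, nets 28; deviating to the prototype nets 33 − 18 = 15.
Both types strictly prefer their assigned action; no profitable deviation.

Neither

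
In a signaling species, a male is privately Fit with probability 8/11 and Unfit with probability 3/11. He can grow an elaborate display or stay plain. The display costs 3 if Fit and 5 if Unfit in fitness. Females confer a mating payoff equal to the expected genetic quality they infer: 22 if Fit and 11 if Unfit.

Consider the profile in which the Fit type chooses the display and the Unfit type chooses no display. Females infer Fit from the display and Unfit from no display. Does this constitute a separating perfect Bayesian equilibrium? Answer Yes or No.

No

Under these beliefs, the display earns mating payoff 22 and no display earns mating payoff 11.
Fit: the display nets 22 − 3 = 19; no display nets 11. Fit prefers the display.
Unfit: the display nets 22 − 5 = 17; no display nets 11. Unfit would deviate to the display.
Unfit has a profitable deviation, so the profile is not an equilibrium.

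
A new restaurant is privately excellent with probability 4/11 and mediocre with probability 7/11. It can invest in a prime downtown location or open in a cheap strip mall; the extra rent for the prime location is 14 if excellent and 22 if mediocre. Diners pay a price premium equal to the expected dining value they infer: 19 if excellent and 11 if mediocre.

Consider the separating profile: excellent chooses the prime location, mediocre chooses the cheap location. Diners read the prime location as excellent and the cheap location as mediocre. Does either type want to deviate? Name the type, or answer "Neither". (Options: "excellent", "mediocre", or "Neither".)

excellent

The prime location pays 19; the cheap location pays 11.
excellent: assigned the prime location, nets 19 − 14 = 5; deviating to the cheap location nets 11.
mediocre: assigned the cheap location, nets 11; deviating to the prime location nets 19 − 22 = -3.
The excellent type gains 6 by deviating.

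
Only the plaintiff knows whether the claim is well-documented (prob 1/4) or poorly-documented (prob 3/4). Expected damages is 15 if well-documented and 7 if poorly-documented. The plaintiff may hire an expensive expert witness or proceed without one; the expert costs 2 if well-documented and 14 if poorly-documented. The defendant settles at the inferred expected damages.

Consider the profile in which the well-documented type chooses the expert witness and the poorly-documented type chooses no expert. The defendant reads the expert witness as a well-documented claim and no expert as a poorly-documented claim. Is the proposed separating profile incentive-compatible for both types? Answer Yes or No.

Under these beliefs, the expert witness earns settlement 15 and no expert earns settlement 7.
well-documented: the expert witness nets 15 − 2 = 13; no expert nets 7. well-documented prefers the expert witness.
poorly-documented: the expert witness nets 15 − 14 = 1; no expert nets 7. poorly-documented prefers no expert.
Neither type deviates, so the separating profile is an equilibrium.

Yes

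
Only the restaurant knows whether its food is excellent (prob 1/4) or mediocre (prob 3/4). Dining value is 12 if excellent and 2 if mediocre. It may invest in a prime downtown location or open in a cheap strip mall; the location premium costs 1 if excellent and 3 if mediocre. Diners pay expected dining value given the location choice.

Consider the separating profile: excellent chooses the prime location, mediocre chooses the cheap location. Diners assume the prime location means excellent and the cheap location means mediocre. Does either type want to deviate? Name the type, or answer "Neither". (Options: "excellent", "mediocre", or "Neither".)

The prime location pays 12; the cheap location pays 2.
excellent: assigned the prime location, nets 12 − 1 = 11; deviating to the cheap location nets 2.
mediocre: assigned the cheap location, nets 2; deviating to the prime location nets 12 − 3 = 9.
The mediocre type gains 7 by deviating.

mediocre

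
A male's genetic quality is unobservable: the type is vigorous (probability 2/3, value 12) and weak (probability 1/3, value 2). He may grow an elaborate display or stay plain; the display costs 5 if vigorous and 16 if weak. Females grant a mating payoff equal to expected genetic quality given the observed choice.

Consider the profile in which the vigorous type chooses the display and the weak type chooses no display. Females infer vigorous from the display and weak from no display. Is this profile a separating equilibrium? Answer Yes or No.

Yes

Under these beliefs, the display earns mating payoff 12 and no display earns mating payoff 2.
vigorous: the display nets 12 − 5 = 7; no display nets 2. vigorous prefers the display.
weak: the display nets 12 − 16 = -4; no display nets 2. weak prefers no display.
Neither type deviates, so the separating profile is an equilibrium.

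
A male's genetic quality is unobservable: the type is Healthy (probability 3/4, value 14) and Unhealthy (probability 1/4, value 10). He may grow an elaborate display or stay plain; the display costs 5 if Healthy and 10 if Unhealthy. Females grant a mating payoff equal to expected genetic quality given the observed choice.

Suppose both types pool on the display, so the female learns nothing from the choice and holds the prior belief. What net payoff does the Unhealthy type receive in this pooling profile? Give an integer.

3

Pooled mating payoff = 3/4·14 + 1/4·10 = 13.
Unhealthy pays cost 10 for the display, so net payoff = 13 − 10 = 3.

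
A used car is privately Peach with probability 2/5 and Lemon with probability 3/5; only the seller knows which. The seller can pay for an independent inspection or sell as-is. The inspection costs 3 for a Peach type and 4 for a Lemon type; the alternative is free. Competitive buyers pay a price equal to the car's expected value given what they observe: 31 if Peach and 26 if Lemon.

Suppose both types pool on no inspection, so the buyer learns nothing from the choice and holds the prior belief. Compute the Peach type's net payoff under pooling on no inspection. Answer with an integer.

28

Pooled price = 2/5·31 + 3/5·26 = 28.
Peach pays no cost for no inspection, so net payoff = 28.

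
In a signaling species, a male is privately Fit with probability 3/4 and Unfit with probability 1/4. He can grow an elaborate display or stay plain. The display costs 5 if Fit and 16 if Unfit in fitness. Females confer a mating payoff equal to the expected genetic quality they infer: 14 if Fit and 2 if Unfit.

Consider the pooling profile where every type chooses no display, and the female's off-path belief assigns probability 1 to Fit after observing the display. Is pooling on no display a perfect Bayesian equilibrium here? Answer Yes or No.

Yes

On path, the female holds the prior and pays 3/4·14 + 1/4·2 = 11. Off path (the display), believing Fit, it pays 14.
Fit: no display nets 11; the display nets 14 − 5 = 9. Fit stays.
Unfit: no display nets 11; the display nets 14 − 16 = -2. Unfit stays.
No type deviates, so pooling is sustained.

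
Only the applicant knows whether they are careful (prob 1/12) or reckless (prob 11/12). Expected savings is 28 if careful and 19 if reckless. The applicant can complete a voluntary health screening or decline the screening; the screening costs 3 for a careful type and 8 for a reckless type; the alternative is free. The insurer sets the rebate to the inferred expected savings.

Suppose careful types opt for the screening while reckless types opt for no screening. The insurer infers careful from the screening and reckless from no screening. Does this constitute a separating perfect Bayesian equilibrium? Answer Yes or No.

Under these beliefs, the screening earns rebate 28 and no screening earns rebate 19.
careful: the screening nets 28 − 3 = 25; no screening nets 19. careful prefers the screening.
reckless: the screening nets 28 − 8 = 20; no screening nets 19. reckless would deviate to the screening.
reckless has a profitable deviation, so the profile is not an equilibrium.

No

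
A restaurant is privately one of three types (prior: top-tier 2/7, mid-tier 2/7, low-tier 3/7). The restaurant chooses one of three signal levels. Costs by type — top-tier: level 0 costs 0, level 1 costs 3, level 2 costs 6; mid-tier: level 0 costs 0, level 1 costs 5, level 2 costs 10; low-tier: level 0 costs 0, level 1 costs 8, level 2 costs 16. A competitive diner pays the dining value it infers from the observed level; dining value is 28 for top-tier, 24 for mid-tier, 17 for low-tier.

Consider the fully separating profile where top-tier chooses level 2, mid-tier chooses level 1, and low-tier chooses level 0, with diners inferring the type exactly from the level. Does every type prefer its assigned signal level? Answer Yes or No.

Yes

Separating price premiums: level 2 → 28, level 1 → 24, level 0 → 17.
top-tier (assigned level 2): level 0: 17 − 0 = 17; level 1: 24 − 3 = 21; level 2: 28 − 6 = 22. top-tier stays.
mid-tier (assigned level 1): level 0: 17 − 0 = 17; level 1: 24 − 5 = 19; level 2: 28 − 10 = 18. mid-tier stays.
low-tier (assigned level 0): level 0: 17 − 0 = 17; level 1: 24 − 8 = 16; level 2: 28 − 16 = 12. low-tier stays.
Every type prefers its assigned level; separation holds.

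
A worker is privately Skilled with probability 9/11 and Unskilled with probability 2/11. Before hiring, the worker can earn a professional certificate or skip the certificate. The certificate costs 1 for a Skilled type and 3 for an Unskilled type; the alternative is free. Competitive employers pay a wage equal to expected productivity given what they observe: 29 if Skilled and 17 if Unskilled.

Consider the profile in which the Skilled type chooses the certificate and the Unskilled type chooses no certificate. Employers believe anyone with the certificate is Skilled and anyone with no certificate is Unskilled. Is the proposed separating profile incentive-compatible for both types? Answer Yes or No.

No

Under these beliefs, the certificate earns wage 29 and no certificate earns wage 17.
Skilled: the certificate nets 29 − 1 = 28; no certificate nets 17. Skilled prefers the certificate.
Unskilled: the certificate nets 29 − 3 = 26; no certificate nets 17. Unskilled would deviate to the certificate.
Unskilled has a profitable deviation, so the profile is not an equilibrium.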